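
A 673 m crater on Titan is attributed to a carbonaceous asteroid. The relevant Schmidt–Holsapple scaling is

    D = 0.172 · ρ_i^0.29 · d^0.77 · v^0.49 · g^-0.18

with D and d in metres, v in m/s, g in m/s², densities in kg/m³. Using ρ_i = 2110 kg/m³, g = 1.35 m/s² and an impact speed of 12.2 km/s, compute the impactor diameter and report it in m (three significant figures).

d ≈ 6.98 m

Rearranging for d: d = [D / (0.172 · 2110^0.29 · 12200^0.49 · 1.35^-0.18)]^(1/0.77).
2110^0.29 = 9.205
12200^0.49 = 100.5
1.35^-0.18 = 0.9474
Denominator = 0.172 × 9.205 × 100.5 × 0.9474 = 150.7
D / 150.7 = 673 / 150.7 = 4.466
d = 4.466^(1/0.77) = 4.466^1.2987 = 6.983 m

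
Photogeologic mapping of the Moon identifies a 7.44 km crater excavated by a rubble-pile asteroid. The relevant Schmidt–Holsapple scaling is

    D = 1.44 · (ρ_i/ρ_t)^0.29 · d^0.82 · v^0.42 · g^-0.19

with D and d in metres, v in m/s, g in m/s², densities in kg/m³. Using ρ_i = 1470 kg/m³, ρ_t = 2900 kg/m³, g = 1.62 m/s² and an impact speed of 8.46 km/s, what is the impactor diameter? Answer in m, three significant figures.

d ≈ 467 m

Rearranging for d: d = [D / (1.44 · (1470/2900)^0.29 · 8460^0.42 · 1.62^-0.19)]^(1/0.82).
D = 7440 m.
(1470/2900)^0.29 = 0.8212
8460^0.42 = 44.62
1.62^-0.19 = 0.9124
Denominator = 1.44 × 0.8212 × 44.62 × 0.9124 = 48.14
D / 48.14 = 7440 / 48.14 = 154.5
d = 154.5^(1/0.82) = 154.5^1.2195 = 467.1 m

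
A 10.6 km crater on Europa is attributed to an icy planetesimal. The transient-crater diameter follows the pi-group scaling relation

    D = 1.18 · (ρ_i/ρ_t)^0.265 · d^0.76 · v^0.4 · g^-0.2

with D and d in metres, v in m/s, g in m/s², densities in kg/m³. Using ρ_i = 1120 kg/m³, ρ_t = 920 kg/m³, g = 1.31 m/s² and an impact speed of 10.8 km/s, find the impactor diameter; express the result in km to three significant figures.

d ≈ 1.20 km

Rearranging for d: d = [D / (1.18 · (1120/920)^0.265 · 10800^0.4 · 1.31^-0.2)]^(1/0.76).
D = 10600 m.
(1120/920)^0.265 = 1.054
10800^0.4 = 41.06
1.31^-0.2 = 0.9474
Denominator = 1.18 × 1.054 × 41.06 × 0.9474 = 48.38
D / 48.38 = 10600 / 48.38 = 219.1
d = 219.1^(1/0.76) = 219.1^1.3158 = 1202 m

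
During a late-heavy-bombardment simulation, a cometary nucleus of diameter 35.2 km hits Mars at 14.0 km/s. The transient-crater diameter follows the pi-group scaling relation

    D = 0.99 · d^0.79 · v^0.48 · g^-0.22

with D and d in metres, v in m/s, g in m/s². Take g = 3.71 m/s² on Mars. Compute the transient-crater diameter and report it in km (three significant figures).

In SI units: d = 35200 m, v = 14000 m/s.
d^0.79 = 35200^0.79 = 3906
v^0.48 = 14000^0.48 = 97.76
g^-0.22 = 3.71^-0.22 = 0.7494
D = 0.99 × 3906 × 97.76 × 0.7494 = 2.833 × 10^5 m
   = 283.3 km

D ≈ 283 km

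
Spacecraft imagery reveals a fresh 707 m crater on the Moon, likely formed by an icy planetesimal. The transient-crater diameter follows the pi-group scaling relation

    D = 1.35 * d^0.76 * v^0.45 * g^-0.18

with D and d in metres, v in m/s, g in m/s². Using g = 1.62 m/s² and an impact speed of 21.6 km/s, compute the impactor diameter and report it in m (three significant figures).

Rearranging for d: d = [D / (1.35 · 21600^0.45 · 1.62^-0.18)]^(1/0.76).
21600^0.45 = 89.23
1.62^-0.18 = 0.9168
Denominator = 1.35 × 89.23 × 0.9168 = 110.4
D / 110.4 = 707 / 110.4 = 6.404
d = 6.404^(1/0.76) = 6.404^1.3158 = 11.51 m

d ≈ 11.5 m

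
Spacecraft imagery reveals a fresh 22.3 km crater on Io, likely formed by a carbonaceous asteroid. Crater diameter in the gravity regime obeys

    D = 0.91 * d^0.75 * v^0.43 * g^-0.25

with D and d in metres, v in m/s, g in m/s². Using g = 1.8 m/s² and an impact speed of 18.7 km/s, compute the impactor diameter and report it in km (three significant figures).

Rearranging for d: d = [D / (0.91 · 18700^0.43 · 1.8^-0.25)]^(1/0.75).
D = 22300 m.
18700^0.43 = 68.69
1.8^-0.25 = 0.8633
Denominator = 0.91 × 68.69 × 0.8633 = 53.96
D / 53.96 = 22300 / 53.96 = 413.3
d = 413.3^(1/0.75) = 413.3^1.3333 = 3078 m

d ≈ 3.08 km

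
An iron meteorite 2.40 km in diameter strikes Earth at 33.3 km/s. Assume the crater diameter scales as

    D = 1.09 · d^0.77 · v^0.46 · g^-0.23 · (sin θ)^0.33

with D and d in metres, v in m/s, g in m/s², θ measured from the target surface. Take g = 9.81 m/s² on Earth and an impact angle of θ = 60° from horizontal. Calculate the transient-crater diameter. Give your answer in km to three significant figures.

D ≈ 29.6 km

In SI units: d = 2400 m, v = 33300 m/s.
d^0.77 = 2400^0.77 = 400.6
v^0.46 = 33300^0.46 = 120.3
g^-0.23 = 9.81^-0.23 = 0.5914
(sin 60°)^0.33 = 0.8660^0.33 = 0.9536
D = 1.09 × 400.6 × 120.3 × 0.5914 × 0.9536 = 29624 m
   = 29.62 km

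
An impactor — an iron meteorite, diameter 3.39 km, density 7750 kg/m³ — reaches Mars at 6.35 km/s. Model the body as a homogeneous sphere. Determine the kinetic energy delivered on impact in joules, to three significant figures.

d = 3390 m; v = 6350 m/s.
Mass m = (π/6) ρ d³ = (π/6) × 7750 × (3390)³ = 1.581 × 10^14 kg
E = ½ m v² = 0.5 × 1.581 × 10^14 × (6350)² = 3.187 × 10^21 J

E ≈ 3.19 × 10^21 J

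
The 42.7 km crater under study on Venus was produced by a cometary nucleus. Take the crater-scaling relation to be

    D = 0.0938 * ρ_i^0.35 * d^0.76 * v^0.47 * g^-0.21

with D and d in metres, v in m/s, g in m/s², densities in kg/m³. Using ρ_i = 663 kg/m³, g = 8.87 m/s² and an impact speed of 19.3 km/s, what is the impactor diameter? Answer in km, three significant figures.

d ≈ 5.72 km

Rearranging for d: d = [D / (0.0938 · 663^0.35 · 19300^0.47 · 8.87^-0.21)]^(1/0.76).
D = 42700 m.
663^0.35 = 9.717
19300^0.47 = 103.3
8.87^-0.21 = 0.6323
Denominator = 0.0938 × 9.717 × 103.3 × 0.6323 = 59.53
D / 59.53 = 42700 / 59.53 = 717.3
d = 717.3^(1/0.76) = 717.3^1.3158 = 5722 m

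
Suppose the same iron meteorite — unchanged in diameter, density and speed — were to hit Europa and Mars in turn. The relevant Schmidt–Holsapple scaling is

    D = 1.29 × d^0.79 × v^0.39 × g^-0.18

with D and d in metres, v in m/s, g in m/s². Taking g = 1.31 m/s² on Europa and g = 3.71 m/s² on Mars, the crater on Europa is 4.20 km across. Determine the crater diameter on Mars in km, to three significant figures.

D ≈ 3.48 km

All impactor-dependent factors cancel in the ratio, leaving D_Mars/D_Europa = (g_Mars/g_Europa)^-0.18.
(3.71/1.31)^-0.18 = 2.832^-0.18 = 0.8291
D_Mars = 0.8291 × 4.20 km = 3.48 km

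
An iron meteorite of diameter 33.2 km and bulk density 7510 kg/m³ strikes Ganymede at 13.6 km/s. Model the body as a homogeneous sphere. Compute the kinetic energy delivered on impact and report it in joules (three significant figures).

d = 33200 m; v = 13600 m/s.
Mass m = (π/6) ρ d³ = (π/6) × 7510 × (33200)³ = 1.439 × 10^17 kg
E = ½ m v² = 0.5 × 1.439 × 10^17 × (13600)² = 1.331 × 10^25 J

E ≈ 1.33 × 10^25 J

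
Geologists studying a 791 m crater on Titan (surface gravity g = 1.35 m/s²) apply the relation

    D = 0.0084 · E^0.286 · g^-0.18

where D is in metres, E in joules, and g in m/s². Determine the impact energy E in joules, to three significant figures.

Rearranging: E = [D / (0.0084 · g^-0.18)]^(1/0.286).
g^-0.18 = 1.35^-0.18 = 0.9474
D / (0.0084 × 0.9474) = 791 / (7.958 × 10^-3) = 9.940 × 10^4
E = (9.940 × 10^4)^3.4965 = 2.974 × 10^17 J

E ≈ 2.97 × 10^17 J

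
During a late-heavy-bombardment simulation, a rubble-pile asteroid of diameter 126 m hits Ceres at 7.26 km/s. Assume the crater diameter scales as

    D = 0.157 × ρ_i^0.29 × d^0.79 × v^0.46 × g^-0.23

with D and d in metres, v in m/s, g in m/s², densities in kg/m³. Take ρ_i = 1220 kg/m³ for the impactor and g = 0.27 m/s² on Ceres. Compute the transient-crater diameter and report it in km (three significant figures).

In SI units: v = 7260 m/s.
ρ_i^0.29 = 1220^0.29 = 7.853
d^0.79 = 126^0.79 = 45.63
v^0.46 = 7260^0.46 = 59.71
g^-0.23 = 0.27^-0.23 = 1.351
D = 0.157 × 7.853 × 45.63 × 59.71 × 1.351 = 4538 m
   = 4.538 km

D ≈ 4.54 km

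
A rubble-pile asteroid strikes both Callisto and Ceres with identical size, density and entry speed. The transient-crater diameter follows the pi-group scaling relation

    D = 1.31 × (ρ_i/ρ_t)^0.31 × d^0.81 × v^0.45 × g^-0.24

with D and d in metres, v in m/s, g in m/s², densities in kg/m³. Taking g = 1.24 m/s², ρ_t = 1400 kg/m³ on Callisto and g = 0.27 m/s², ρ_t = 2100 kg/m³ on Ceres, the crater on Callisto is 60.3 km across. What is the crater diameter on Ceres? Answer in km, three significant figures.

D ≈ 76.7 km

The impactor-only factors (d, v, ρ_i) cancel in the ratio, leaving D_Ceres/D_Callisto = (g_Ceres/g_Callisto)^-0.24 · (ρ_t,Callisto/ρ_t,Ceres)^0.31.
(0.27/1.24)^-0.24 = 0.2177^-0.24 = 1.442
(1400/2100)^0.31 = 0.6667^0.31 = 0.8819
Ratio = 1.442 × 0.8819 = 1.272
D_Ceres = 1.272 × 60.3 km = 76.7 km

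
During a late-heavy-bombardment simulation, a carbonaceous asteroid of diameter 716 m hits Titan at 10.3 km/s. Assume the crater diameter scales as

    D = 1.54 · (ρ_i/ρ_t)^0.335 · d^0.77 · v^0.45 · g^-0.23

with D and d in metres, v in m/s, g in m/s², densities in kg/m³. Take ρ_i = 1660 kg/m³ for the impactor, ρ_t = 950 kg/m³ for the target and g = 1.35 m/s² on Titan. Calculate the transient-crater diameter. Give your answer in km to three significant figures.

In SI units: v = 10300 m/s.
(ρ_i/ρ_t)^0.335 = (1660/950)^0.335 = 1.206
d^0.77 = 716^0.77 = 157.9
v^0.45 = 10300^0.45 = 63.94
g^-0.23 = 1.35^-0.23 = 0.9333
D = 1.54 × 1.206 × 157.9 × 63.94 × 0.9333 = 17500 m
   = 17.50 km

D ≈ 17.5 km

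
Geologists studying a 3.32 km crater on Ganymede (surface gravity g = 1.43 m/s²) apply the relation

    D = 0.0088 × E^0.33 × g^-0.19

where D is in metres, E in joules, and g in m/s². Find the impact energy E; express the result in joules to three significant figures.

Rearranging: E = [D / (0.0088 · g^-0.19)]^(1/0.33).
D = 3320 m.
g^-0.19 = 1.43^-0.19 = 0.9343
D / (0.0088 × 0.9343) = 3320 / (8.222 × 10^-3) = 4.038 × 10^5
E = (4.038 × 10^5)^3.0303 = 9.736 × 10^16 J

E ≈ 9.74 × 10^16 J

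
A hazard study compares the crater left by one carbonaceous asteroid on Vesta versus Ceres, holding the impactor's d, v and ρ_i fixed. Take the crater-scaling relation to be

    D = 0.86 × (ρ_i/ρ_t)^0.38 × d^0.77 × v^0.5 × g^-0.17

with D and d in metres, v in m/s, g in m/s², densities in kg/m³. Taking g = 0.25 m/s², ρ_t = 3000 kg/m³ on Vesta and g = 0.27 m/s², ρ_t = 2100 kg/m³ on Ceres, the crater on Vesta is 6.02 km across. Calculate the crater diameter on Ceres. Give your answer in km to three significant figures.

The impactor-only factors (d, v, ρ_i) cancel in the ratio, leaving D_Ceres/D_Vesta = (g_Ceres/g_Vesta)^-0.17 · (ρ_t,Vesta/ρ_t,Ceres)^0.38.
(0.27/0.25)^-0.17 = 1.080^-0.17 = 0.9870
(3000/2100)^0.38 = 1.429^0.38 = 1.145
Ratio = 0.9870 × 1.145 = 1.130
D_Ceres = 1.130 × 6.02 km = 6.80 km

D ≈ 6.80 km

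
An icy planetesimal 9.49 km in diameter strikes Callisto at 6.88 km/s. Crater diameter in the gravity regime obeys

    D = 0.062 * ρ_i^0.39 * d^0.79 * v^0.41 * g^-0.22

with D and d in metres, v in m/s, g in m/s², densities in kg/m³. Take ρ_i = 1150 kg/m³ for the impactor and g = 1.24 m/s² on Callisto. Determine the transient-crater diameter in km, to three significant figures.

In SI units: d = 9490 m, v = 6880 m/s.
ρ_i^0.39 = 1150^0.39 = 15.62
d^0.79 = 9490^0.79 = 1387
v^0.41 = 6880^0.41 = 37.45
g^-0.22 = 1.24^-0.22 = 0.9538
D = 0.062 × 15.62 × 1387 × 37.45 × 0.9538 = 47980 m
   = 47.98 km

D ≈ 48.0 km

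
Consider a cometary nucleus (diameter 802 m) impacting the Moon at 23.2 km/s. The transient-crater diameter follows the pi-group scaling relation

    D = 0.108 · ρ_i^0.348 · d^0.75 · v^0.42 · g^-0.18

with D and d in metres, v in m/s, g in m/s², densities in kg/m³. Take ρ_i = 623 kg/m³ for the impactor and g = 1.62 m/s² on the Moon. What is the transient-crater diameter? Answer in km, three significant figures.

In SI units: v = 23200 m/s.
ρ_i^0.348 = 623^0.348 = 9.386
d^0.75 = 802^0.75 = 150.7
v^0.42 = 23200^0.42 = 68.16
g^-0.18 = 1.62^-0.18 = 0.9168
D = 0.108 × 9.386 × 150.7 × 68.16 × 0.9168 = 9546 m
   = 9.546 km

D ≈ 9.55 km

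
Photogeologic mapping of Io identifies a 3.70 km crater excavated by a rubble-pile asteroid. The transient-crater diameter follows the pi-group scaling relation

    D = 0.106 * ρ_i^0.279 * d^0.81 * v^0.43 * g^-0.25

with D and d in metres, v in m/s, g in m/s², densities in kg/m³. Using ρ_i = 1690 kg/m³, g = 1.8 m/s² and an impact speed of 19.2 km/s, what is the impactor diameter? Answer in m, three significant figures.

d ≈ 200 m

Rearranging for d: d = [D / (0.106 · 1690^0.279 · 19200^0.43 · 1.8^-0.25)]^(1/0.81).
D = 3700 m.
1690^0.279 = 7.954
19200^0.43 = 69.47
1.8^-0.25 = 0.8633
Denominator = 0.106 × 7.954 × 69.47 × 0.8633 = 50.57
D / 50.57 = 3700 / 50.57 = 73.17
d = 73.17^(1/0.81) = 73.17^1.2346 = 200.3 m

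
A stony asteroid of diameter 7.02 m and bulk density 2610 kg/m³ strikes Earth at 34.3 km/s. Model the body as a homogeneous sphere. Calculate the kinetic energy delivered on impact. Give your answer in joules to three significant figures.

v = 34300 m/s.
Mass m = (π/6) ρ d³ = (π/6) × 2610 × (7.02)³ = 4.728 × 10^5 kg
E = ½ m v² = 0.5 × 4.728 × 10^5 × (34300)² = 2.781 × 10^14 J

E ≈ 2.78 × 10^14 J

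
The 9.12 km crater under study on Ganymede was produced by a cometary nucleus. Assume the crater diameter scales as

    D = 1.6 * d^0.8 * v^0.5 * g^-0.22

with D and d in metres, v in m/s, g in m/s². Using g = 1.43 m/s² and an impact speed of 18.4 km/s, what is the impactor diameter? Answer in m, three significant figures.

d ≈ 118 m

Rearranging for d: d = [D / (1.6 · 18400^0.5 · 1.43^-0.22)]^(1/0.8).
D = 9120 m.
18400^0.5 = 135.6
1.43^-0.22 = 0.9243
Denominator = 1.6 × 135.6 × 0.9243 = 200.5
D / 200.5 = 9120 / 200.5 = 45.49
d = 45.49^(1/0.8) = 45.49^1.25 = 118.1 m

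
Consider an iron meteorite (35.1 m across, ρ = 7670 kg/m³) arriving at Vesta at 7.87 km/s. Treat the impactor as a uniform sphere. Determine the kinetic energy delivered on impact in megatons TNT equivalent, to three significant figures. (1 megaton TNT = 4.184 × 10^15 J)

v = 7870 m/s.
Mass m = (π/6) ρ d³ = (π/6) × 7670 × (35.1)³ = 1.737 × 10^8 kg
E = ½ m v² = 0.5 × 1.737 × 10^8 × (7870)² = 5.379 × 10^15 J
   = 5.379 × 10^15 / 4.184×10^15 = 1.286 Mt

E ≈ 1.29 Mt TNT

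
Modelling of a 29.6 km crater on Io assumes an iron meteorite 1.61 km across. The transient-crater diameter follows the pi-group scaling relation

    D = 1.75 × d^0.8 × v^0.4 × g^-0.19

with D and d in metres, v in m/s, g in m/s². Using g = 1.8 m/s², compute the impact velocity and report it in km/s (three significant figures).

Rearranging for v: v = [D / (1.75 · 1610^0.8 · 1.8^-0.19)]^(1/0.4).
D = 29600 m.
1610^0.8 = 367.7
1.8^-0.19 = 0.8943
Denominator = 1.75 × 367.7 × 0.8943 = 575.5
D / 575.5 = 29600 / 575.5 = 51.43
v = 51.43^(1/0.4) = 51.43^2.5 = 18969 m/s

v ≈ 19.0 km/s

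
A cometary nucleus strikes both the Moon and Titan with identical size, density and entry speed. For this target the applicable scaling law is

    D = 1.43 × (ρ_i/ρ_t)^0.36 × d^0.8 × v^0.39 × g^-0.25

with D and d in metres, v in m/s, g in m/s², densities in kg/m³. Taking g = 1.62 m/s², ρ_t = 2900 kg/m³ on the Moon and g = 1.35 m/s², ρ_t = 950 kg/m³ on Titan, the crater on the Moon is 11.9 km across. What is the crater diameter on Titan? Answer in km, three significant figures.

The impactor-only factors (d, v, ρ_i) cancel in the ratio, leaving D_Titan/D_Moon = (g_Titan/g_Moon)^-0.25 · (ρ_t,Moon/ρ_t,Titan)^0.36.
(1.35/1.62)^-0.25 = 0.8333^-0.25 = 1.047
(2900/950)^0.36 = 3.053^0.36 = 1.495
Ratio = 1.047 × 1.495 = 1.565
D_Titan = 1.565 × 11.9 km = 18.6 km

D ≈ 18.6 km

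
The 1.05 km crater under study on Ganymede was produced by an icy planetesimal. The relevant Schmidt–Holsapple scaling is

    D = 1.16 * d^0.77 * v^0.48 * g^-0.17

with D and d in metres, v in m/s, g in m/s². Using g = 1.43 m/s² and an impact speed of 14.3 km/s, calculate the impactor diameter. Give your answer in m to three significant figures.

d ≈ 19.2 m

Rearranging for d: d = [D / (1.16 · 14300^0.48 · 1.43^-0.17)]^(1/0.77).
D = 1050 m.
14300^0.48 = 98.76
1.43^-0.17 = 0.9410
Denominator = 1.16 × 98.76 × 0.9410 = 107.8
D / 107.8 = 1050 / 107.8 = 9.740
d = 9.740^(1/0.77) = 9.740^1.2987 = 19.22 m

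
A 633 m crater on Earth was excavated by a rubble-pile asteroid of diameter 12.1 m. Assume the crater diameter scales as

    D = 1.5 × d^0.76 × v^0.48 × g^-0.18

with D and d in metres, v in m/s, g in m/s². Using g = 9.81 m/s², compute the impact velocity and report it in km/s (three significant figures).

Rearranging for v: v = [D / (1.5 · 12.1^0.76 · 9.81^-0.18)]^(1/0.48).
12.1^0.76 = 6.651
9.81^-0.18 = 0.6630
Denominator = 1.5 × 6.651 × 0.6630 = 6.614
D / 6.614 = 633 / 6.614 = 95.71
v = 95.71^(1/0.48) = 95.71^2.0833 = 13395 m/s

v ≈ 13.4 km/s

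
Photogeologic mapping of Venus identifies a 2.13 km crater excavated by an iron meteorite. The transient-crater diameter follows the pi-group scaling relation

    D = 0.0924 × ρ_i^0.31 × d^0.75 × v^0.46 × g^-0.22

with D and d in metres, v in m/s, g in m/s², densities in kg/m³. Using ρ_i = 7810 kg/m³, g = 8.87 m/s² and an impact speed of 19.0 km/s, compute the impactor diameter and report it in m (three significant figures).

d ≈ 72.7 m

Rearranging for d: d = [D / (0.0924 · 7810^0.31 · 19000^0.46 · 8.87^-0.22)]^(1/0.75).
D = 2130 m.
7810^0.31 = 16.10
19000^0.46 = 92.95
8.87^-0.22 = 0.6187
Denominator = 0.0924 × 16.10 × 92.95 × 0.6187 = 85.55
D / 85.55 = 2130 / 85.55 = 24.90
d = 24.90^(1/0.75) = 24.90^1.3333 = 72.70 m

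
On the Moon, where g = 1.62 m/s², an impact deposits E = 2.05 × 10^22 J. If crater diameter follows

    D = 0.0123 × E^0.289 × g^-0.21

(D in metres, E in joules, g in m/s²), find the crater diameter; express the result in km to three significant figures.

E^0.289 = (2.05 × 10^22)^0.289 = 2.806 × 10^6
g^-0.21 = 1.62^-0.21 = 0.9037
D = 0.0123 × 2.806 × 10^6 × 0.9037 = 31190 m
   = 31.19 km

D ≈ 31.2 km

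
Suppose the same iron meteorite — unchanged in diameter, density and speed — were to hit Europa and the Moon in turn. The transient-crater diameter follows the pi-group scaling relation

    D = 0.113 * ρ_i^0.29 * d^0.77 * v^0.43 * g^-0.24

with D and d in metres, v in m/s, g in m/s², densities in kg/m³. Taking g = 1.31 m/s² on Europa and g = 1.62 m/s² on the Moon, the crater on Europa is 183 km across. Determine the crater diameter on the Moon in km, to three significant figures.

D ≈ 174 km

All impactor-dependent factors cancel in the ratio, leaving D_Moon/D_Europa = (g_Moon/g_Europa)^-0.24.
(1.62/1.31)^-0.24 = 1.237^-0.24 = 0.9502
D_Moon = 0.9502 × 183 km = 174 km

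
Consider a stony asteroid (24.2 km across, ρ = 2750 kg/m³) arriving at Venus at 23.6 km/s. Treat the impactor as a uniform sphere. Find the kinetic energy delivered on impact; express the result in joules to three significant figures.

E ≈ 5.68 × 10^24 J

d = 24200 m; v = 23600 m/s.
Mass m = (π/6) ρ d³ = (π/6) × 2750 × (24200)³ = 2.041 × 10^16 kg
E = ½ m v² = 0.5 × 2.041 × 10^16 × (23600)² = 5.684 × 10^24 J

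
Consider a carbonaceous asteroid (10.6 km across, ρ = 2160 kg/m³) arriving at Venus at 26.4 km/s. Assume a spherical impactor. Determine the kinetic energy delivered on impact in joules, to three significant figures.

E ≈ 4.69 × 10^23 J

d = 10600 m; v = 26400 m/s.
Mass m = (π/6) ρ d³ = (π/6) × 2160 × (10600)³ = 1.347 × 10^15 kg
E = ½ m v² = 0.5 × 1.347 × 10^15 × (26400)² = 4.694 × 10^23 J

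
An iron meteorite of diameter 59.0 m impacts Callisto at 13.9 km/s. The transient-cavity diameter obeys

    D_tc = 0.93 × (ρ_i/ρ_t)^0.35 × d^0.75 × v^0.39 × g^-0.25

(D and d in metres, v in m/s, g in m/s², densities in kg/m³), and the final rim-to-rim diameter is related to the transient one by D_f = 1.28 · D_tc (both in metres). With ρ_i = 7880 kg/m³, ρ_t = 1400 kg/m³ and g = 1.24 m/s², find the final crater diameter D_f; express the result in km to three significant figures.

D_f ≈ 1.82 km

v = 13900 m/s.
(ρ_i/ρ_t)^0.35 = (7880/1400)^0.35 = 1.831
d^0.75 = 59^0.75 = 21.29
v^0.39 = 13900^0.39 = 41.28
g^-0.25 = 1.24^-0.25 = 0.9476
D_tc = 0.93 × 1.831 × 21.29 × 41.28 × 0.9476 = 1418 m
D_f = 1.28 × 1418 = 1815 m
     = 1.815 km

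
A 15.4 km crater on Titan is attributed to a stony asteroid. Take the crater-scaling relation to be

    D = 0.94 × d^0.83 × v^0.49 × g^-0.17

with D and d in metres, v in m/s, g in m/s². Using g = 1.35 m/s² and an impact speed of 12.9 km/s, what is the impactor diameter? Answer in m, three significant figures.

Rearranging for d: d = [D / (0.94 · 12900^0.49 · 1.35^-0.17)]^(1/0.83).
D = 15400 m.
12900^0.49 = 103.3
1.35^-0.17 = 0.9503
Denominator = 0.94 × 103.3 × 0.9503 = 92.28
D / 92.28 = 15400 / 92.28 = 166.9
d = 166.9^(1/0.83) = 166.9^1.2048 = 476.0 m

d ≈ 476 m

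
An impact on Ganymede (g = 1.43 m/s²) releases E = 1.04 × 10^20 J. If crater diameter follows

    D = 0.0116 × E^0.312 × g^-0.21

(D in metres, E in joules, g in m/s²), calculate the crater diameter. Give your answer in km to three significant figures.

D ≈ 18.9 km

E^0.312 = (1.04 × 10^20)^0.312 = 1.759 × 10^6
g^-0.21 = 1.43^-0.21 = 0.9276
D = 0.0116 × 1.759 × 10^6 × 0.9276 = 18927 m
   = 18.93 km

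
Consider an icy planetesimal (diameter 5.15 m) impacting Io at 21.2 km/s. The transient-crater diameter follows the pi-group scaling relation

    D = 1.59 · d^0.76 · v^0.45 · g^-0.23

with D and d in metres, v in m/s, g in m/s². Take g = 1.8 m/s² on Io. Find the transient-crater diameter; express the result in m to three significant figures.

In SI units: v = 21200 m/s.
d^0.76 = 5.15^0.76 = 3.475
v^0.45 = 21200^0.45 = 88.48
g^-0.23 = 1.8^-0.23 = 0.8735
D = 1.59 × 3.475 × 88.48 × 0.8735 = 427.0 m

D ≈ 427 m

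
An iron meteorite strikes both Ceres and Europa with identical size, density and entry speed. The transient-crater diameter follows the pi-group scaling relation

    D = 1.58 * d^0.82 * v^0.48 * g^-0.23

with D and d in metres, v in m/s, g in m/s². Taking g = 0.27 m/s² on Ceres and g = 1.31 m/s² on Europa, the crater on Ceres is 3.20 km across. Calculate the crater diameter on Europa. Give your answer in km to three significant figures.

D ≈ 2.23 km

All impactor-dependent factors cancel in the ratio, leaving D_Europa/D_Ceres = (g_Europa/g_Ceres)^-0.23.
(1.31/0.27)^-0.23 = 4.852^-0.23 = 0.6954
D_Europa = 0.6954 × 3.20 km = 2.23 km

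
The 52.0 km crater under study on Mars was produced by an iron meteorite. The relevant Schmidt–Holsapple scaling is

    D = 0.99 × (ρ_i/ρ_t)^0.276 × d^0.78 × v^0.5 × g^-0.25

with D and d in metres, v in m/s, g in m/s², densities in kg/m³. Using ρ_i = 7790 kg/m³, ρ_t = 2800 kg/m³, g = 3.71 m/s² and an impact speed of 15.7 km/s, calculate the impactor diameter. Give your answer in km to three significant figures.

Rearranging for d: d = [D / (0.99 · (7790/2800)^0.276 · 15700^0.5 · 3.71^-0.25)]^(1/0.78).
D = 52000 m.
(7790/2800)^0.276 = 1.326
15700^0.5 = 125.3
3.71^-0.25 = 0.7205
Denominator = 0.99 × 1.326 × 125.3 × 0.7205 = 118.5
D / 118.5 = 52000 / 118.5 = 438.8
d = 438.8^(1/0.78) = 438.8^1.2821 = 2441 m

d ≈ 2.44 km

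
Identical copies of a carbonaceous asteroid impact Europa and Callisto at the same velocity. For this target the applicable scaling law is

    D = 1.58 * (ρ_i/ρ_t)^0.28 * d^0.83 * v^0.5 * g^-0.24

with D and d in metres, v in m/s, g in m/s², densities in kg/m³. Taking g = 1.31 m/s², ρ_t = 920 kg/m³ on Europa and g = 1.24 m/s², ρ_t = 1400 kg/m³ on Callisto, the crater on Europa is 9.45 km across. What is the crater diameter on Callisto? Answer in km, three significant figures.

The impactor-only factors (d, v, ρ_i) cancel in the ratio, leaving D_Callisto/D_Europa = (g_Callisto/g_Europa)^-0.24 · (ρ_t,Europa/ρ_t,Callisto)^0.28.
(1.24/1.31)^-0.24 = 0.9466^-0.24 = 1.013
(920/1400)^0.28 = 0.6571^0.28 = 0.8891
Ratio = 1.013 × 0.8891 = 0.9007
D_Callisto = 0.9007 × 9.45 km = 8.51 km

D ≈ 8.51 km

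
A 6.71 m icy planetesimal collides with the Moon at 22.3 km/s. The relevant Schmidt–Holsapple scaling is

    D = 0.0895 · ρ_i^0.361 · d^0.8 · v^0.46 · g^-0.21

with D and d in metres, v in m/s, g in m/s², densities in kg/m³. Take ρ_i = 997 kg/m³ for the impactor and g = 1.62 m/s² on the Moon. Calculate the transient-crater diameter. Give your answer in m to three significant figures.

D ≈ 449 m

In SI units: v = 22300 m/s.
ρ_i^0.361 = 997^0.361 = 12.09
d^0.8 = 6.71^0.8 = 4.585
v^0.46 = 22300^0.46 = 100.1
g^-0.21 = 1.62^-0.21 = 0.9037
D = 0.0895 × 12.09 × 4.585 × 100.1 × 0.9037 = 448.8 m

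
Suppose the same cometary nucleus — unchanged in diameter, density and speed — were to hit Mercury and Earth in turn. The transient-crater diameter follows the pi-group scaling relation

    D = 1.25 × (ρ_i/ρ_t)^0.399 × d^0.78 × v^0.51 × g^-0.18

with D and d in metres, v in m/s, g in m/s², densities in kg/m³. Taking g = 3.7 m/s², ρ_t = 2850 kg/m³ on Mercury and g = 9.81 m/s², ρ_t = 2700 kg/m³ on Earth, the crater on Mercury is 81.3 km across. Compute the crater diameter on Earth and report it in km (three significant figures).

D ≈ 69.7 km

The impactor-only factors (d, v, ρ_i) cancel in the ratio, leaving D_Earth/D_Mercury = (g_Earth/g_Mercury)^-0.18 · (ρ_t,Mercury/ρ_t,Earth)^0.399.
(9.81/3.7)^-0.18 = 2.651^-0.18 = 0.8390
(2850/2700)^0.399 = 1.056^0.399 = 1.022
Ratio = 0.8390 × 1.022 = 0.8575
D_Earth = 0.8575 × 81.3 km = 69.7 km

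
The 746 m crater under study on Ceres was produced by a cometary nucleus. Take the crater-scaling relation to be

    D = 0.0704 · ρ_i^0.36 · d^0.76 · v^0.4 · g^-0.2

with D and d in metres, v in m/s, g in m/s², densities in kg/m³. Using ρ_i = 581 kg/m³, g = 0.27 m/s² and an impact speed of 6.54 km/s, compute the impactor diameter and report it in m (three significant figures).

d ≈ 67.5 m

Rearranging for d: d = [D / (0.0704 · 581^0.36 · 6540^0.4 · 0.27^-0.2)]^(1/0.76).
581^0.36 = 9.888
6540^0.4 = 33.59
0.27^-0.2 = 1.299
Denominator = 0.0704 × 9.888 × 33.59 × 1.299 = 30.37
D / 30.37 = 746 / 30.37 = 24.56
d = 24.56^(1/0.76) = 24.56^1.3158 = 67.49 m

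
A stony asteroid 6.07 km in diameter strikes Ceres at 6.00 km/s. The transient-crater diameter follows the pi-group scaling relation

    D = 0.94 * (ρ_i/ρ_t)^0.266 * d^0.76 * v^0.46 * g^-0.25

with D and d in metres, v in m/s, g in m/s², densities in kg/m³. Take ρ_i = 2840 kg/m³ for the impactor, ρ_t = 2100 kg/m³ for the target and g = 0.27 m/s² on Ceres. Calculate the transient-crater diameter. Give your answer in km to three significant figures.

In SI units: d = 6070 m, v = 6000 m/s.
(ρ_i/ρ_t)^0.266 = (2840/2100)^0.266 = 1.084
d^0.76 = 6070^0.76 = 750.3
v^0.46 = 6000^0.46 = 54.70
g^-0.25 = 0.27^-0.25 = 1.387
D = 0.94 × 1.084 × 750.3 × 54.70 × 1.387 = 58004 m
   = 58.00 km

D ≈ 58.0 km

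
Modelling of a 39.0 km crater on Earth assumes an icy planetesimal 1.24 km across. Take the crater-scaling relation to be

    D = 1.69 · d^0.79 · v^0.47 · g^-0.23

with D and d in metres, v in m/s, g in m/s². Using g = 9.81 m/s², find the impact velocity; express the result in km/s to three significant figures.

v ≈ 37.1 km/s

Rearranging for v: v = [D / (1.69 · 1240^0.79 · 9.81^-0.23)]^(1/0.47).
D = 39000 m.
1240^0.79 = 277.8
9.81^-0.23 = 0.5914
Denominator = 1.69 × 277.8 × 0.5914 = 277.7
D / 277.7 = 39000 / 277.7 = 140.4
v = 140.4^(1/0.47) = 140.4^2.1277 = 37064 m/s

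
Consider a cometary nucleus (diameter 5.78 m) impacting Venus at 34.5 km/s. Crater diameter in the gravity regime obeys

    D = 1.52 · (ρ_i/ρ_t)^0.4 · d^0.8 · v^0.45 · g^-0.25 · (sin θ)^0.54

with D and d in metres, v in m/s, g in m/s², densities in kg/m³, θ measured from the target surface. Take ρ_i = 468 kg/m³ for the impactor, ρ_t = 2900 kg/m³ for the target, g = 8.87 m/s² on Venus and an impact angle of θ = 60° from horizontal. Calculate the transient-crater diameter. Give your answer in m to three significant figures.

D ≈ 176 m

In SI units: v = 34500 m/s.
(ρ_i/ρ_t)^0.4 = (468/2900)^0.4 = 0.4821
d^0.8 = 5.78^0.8 = 4.070
v^0.45 = 34500^0.45 = 110.2
g^-0.25 = 8.87^-0.25 = 0.5795
(sin 60°)^0.54 = 0.8660^0.54 = 0.9253
D = 1.52 × 0.4821 × 4.070 × 110.2 × 0.5795 × 0.9253 = 176.2 m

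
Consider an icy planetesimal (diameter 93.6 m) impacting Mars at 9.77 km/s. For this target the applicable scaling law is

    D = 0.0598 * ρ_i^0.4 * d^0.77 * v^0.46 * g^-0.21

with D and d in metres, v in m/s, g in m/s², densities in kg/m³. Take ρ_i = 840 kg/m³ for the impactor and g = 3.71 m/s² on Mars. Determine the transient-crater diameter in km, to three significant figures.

D ≈ 1.51 km

In SI units: v = 9770 m/s.
ρ_i^0.4 = 840^0.4 = 14.78
d^0.77 = 93.6^0.77 = 32.95
v^0.46 = 9770^0.46 = 68.45
g^-0.21 = 3.71^-0.21 = 0.7593
D = 0.0598 × 14.78 × 32.95 × 68.45 × 0.7593 = 1514 m
   = 1.514 km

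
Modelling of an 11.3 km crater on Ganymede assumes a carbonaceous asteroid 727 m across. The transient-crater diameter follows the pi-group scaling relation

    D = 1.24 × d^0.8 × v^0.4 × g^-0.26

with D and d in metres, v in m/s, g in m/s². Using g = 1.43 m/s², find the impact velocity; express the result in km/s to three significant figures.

Rearranging for v: v = [D / (1.24 · 727^0.8 · 1.43^-0.26)]^(1/0.4).
D = 11300 m.
727^0.8 = 194.6
1.43^-0.26 = 0.9112
Denominator = 1.24 × 194.6 × 0.9112 = 219.9
D / 219.9 = 11300 / 219.9 = 51.39
v = 51.39^(1/0.4) = 51.39^2.5 = 18932 m/s

v ≈ 18.9 km/s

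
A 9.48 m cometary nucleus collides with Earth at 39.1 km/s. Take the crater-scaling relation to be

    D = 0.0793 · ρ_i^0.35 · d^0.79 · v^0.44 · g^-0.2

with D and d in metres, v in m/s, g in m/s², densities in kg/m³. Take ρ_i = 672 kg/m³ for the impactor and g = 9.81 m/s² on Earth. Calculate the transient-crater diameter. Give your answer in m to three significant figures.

D ≈ 304 m

In SI units: v = 39100 m/s.
ρ_i^0.35 = 672^0.35 = 9.763
d^0.79 = 9.48^0.79 = 5.911
v^0.44 = 39100^0.44 = 104.8
g^-0.2 = 9.81^-0.2 = 0.6334
D = 0.0793 × 9.763 × 5.911 × 104.8 × 0.6334 = 303.8 m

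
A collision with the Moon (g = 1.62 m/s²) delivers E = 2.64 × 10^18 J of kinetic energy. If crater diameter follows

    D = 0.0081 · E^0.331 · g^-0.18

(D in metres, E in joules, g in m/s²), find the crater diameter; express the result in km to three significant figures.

D ≈ 9.30 km

E^0.331 = (2.64 × 10^18)^0.331 = 1.252 × 10^6
g^-0.18 = 1.62^-0.18 = 0.9168
D = 0.0081 × 1.252 × 10^6 × 0.9168 = 9297 m
   = 9.297 km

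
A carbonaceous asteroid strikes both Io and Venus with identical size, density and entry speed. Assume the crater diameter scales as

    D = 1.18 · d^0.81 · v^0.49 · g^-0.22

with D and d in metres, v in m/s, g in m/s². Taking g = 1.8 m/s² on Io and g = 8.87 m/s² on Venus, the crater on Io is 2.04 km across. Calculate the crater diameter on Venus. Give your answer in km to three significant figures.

D ≈ 1.44 km

All impactor-dependent factors cancel in the ratio, leaving D_Venus/D_Io = (g_Venus/g_Io)^-0.22.
(8.87/1.8)^-0.22 = 4.928^-0.22 = 0.7041
D_Venus = 0.7041 × 2.04 km = 1.44 km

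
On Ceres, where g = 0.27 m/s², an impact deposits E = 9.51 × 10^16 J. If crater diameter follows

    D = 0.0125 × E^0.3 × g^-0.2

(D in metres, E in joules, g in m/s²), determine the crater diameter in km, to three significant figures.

D ≈ 2.01 km

E^0.3 = (9.51 × 10^16)^0.3 = 1.240 × 10^5
g^-0.2 = 0.27^-0.2 = 1.299
D = 0.0125 × 1.240 × 10^5 × 1.299 = 2013 m
   = 2.013 km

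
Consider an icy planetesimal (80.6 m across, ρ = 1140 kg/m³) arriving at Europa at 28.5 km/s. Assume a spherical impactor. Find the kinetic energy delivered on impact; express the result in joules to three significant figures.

E ≈ 1.27 × 10^17 J

v = 28500 m/s.
Mass m = (π/6) ρ d³ = (π/6) × 1140 × (80.6)³ = 3.125 × 10^8 kg
E = ½ m v² = 0.5 × 3.125 × 10^8 × (28500)² = 1.269 × 10^17 J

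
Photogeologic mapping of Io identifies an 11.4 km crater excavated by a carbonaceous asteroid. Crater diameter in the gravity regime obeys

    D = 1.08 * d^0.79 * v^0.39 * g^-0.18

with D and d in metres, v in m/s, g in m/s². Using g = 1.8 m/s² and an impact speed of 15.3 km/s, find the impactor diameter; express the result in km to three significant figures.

Rearranging for d: d = [D / (1.08 · 15300^0.39 · 1.8^-0.18)]^(1/0.79).
D = 11400 m.
15300^0.39 = 42.86
1.8^-0.18 = 0.8996
Denominator = 1.08 × 42.86 × 0.8996 = 41.64
D / 41.64 = 11400 / 41.64 = 273.8
d = 273.8^(1/0.79) = 273.8^1.2658 = 1217 m

d ≈ 1.22 km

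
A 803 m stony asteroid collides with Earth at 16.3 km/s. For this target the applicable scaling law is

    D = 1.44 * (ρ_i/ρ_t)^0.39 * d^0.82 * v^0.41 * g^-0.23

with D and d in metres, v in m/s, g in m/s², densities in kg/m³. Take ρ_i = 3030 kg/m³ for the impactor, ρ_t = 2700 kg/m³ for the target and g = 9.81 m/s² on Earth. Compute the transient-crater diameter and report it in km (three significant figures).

In SI units: v = 16300 m/s.
(ρ_i/ρ_t)^0.39 = (3030/2700)^0.39 = 1.046
d^0.82 = 803^0.82 = 240.9
v^0.41 = 16300^0.41 = 53.33
g^-0.23 = 9.81^-0.23 = 0.5914
D = 1.44 × 1.046 × 240.9 × 53.33 × 0.5914 = 11444 m
   = 11.44 km

D ≈ 11.4 km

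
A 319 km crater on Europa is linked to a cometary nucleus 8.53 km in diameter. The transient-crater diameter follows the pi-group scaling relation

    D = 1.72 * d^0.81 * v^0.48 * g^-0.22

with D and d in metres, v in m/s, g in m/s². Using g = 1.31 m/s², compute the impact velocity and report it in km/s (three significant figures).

v ≈ 24.9 km/s

Rearranging for v: v = [D / (1.72 · 8530^0.81 · 1.31^-0.22)]^(1/0.48).
D = 319000 m.
8530^0.81 = 1528
1.31^-0.22 = 0.9423
Denominator = 1.72 × 1528 × 0.9423 = 2477
D / 2477 = 319000 / 2477 = 128.8
v = 128.8^(1/0.48) = 128.8^2.0833 = 24865 m/s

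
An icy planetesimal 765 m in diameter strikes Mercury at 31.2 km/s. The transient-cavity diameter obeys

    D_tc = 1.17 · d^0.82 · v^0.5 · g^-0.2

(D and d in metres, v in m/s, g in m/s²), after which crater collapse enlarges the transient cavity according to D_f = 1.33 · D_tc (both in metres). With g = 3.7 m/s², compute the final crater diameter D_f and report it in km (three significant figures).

v = 31200 m/s.
d^0.82 = 765^0.82 = 231.5
v^0.5 = 31200^0.5 = 176.6
g^-0.2 = 3.7^-0.2 = 0.7698
D_tc = 1.17 × 231.5 × 176.6 × 0.7698 = 36820 m
D_f = 1.33 × 36820 = 48971 m
     = 48.97 km

D_f ≈ 49.0 km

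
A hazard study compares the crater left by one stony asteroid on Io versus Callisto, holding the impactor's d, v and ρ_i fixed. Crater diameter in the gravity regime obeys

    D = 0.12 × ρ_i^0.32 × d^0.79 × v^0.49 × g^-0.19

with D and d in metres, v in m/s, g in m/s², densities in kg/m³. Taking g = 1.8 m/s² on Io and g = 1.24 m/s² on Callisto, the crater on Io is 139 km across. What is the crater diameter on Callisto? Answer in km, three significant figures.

D ≈ 149 km

All impactor-dependent factors cancel in the ratio, leaving D_Callisto/D_Io = (g_Callisto/g_Io)^-0.19.
(1.24/1.8)^-0.19 = 0.6889^-0.19 = 1.073
D_Callisto = 1.073 × 139 km = 149 km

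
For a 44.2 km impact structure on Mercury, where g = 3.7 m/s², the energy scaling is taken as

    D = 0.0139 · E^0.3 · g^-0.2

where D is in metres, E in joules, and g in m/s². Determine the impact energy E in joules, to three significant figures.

Rearranging: E = [D / (0.0139 · g^-0.2)]^(1/0.3).
D = 44200 m.
g^-0.2 = 3.7^-0.2 = 0.7698
D / (0.0139 × 0.7698) = 44200 / (0.01070) = 4.131 × 10^6
E = (4.131 × 10^6)^3.3333 = 1.131 × 10^22 J

E ≈ 1.13 × 10^22 J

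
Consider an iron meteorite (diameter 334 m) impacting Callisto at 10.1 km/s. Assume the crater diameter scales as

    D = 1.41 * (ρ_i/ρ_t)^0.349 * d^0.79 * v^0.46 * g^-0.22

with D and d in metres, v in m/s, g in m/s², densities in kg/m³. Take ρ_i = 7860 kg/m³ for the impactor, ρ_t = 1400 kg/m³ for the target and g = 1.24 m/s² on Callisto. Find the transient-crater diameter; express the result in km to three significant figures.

In SI units: v = 10100 m/s.
(ρ_i/ρ_t)^0.349 = (7860/1400)^0.349 = 1.826
d^0.79 = 334^0.79 = 98.57
v^0.46 = 10100^0.46 = 69.50
g^-0.22 = 1.24^-0.22 = 0.9538
D = 1.41 × 1.826 × 98.57 × 69.50 × 0.9538 = 16823 m
   = 16.82 km

D ≈ 16.8 km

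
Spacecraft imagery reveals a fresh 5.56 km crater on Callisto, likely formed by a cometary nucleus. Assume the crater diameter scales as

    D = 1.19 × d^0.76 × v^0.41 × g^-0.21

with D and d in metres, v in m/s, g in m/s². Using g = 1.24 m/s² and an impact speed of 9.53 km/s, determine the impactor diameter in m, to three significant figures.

Rearranging for d: d = [D / (1.19 · 9530^0.41 · 1.24^-0.21)]^(1/0.76).
D = 5560 m.
9530^0.41 = 42.80
1.24^-0.21 = 0.9558
Denominator = 1.19 × 42.80 × 0.9558 = 48.68
D / 48.68 = 5560 / 48.68 = 114.2
d = 114.2^(1/0.76) = 114.2^1.3158 = 509.9 m

d ≈ 510 m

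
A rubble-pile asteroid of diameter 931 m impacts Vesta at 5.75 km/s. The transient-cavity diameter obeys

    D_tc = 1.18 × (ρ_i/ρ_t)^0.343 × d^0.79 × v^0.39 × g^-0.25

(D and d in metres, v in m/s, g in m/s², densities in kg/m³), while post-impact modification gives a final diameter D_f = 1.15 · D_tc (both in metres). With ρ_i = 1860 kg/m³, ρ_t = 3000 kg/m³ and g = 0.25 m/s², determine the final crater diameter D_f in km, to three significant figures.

D_f ≈ 10.6 km

v = 5750 m/s.
(ρ_i/ρ_t)^0.343 = (1860/3000)^0.343 = 0.8488
d^0.79 = 931^0.79 = 221.5
v^0.39 = 5750^0.39 = 29.26
g^-0.25 = 0.25^-0.25 = 1.414
D_tc = 1.18 × 0.8488 × 221.5 × 29.26 × 1.414 = 9179 m
D_f = 1.15 × 9179 = 10556 m
     = 10.56 km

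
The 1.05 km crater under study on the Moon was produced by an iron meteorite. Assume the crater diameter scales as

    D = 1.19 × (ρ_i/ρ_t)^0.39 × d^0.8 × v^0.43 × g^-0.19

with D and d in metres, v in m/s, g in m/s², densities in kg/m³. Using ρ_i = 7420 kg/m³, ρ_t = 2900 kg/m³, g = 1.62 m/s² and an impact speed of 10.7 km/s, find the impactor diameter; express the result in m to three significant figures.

d ≈ 23.3 m

Rearranging for d: d = [D / (1.19 · (7420/2900)^0.39 · 10700^0.43 · 1.62^-0.19)]^(1/0.8).
D = 1050 m.
(7420/2900)^0.39 = 1.443
10700^0.43 = 54.03
1.62^-0.19 = 0.9124
Denominator = 1.19 × 1.443 × 54.03 × 0.9124 = 84.65
D / 84.65 = 1050 / 84.65 = 12.40
d = 12.40^(1/0.8) = 12.40^1.25 = 23.27 m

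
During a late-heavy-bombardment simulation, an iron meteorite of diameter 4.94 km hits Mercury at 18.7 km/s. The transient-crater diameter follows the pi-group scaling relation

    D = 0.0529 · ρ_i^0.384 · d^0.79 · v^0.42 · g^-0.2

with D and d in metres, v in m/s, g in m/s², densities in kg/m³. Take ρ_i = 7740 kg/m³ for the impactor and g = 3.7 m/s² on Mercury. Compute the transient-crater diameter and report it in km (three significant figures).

In SI units: d = 4940 m, v = 18700 m/s.
ρ_i^0.384 = 7740^0.384 = 31.14
d^0.79 = 4940^0.79 = 828.0
v^0.42 = 18700^0.42 = 62.25
g^-0.2 = 3.7^-0.2 = 0.7698
D = 0.0529 × 31.14 × 828.0 × 62.25 × 0.7698 = 65361 m
   = 65.36 km

D ≈ 65.4 km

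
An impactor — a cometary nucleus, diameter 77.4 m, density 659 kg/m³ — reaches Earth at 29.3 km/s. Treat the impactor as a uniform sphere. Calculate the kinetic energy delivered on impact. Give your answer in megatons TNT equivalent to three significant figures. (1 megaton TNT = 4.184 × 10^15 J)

v = 29300 m/s.
Mass m = (π/6) ρ d³ = (π/6) × 659 × (77.4)³ = 1.600 × 10^8 kg
E = ½ m v² = 0.5 × 1.600 × 10^8 × (29300)² = 6.868 × 10^16 J
   = 6.868 × 10^16 / 4.184×10^15 = 16.41 Mt

E ≈ 16.4 Mt TNT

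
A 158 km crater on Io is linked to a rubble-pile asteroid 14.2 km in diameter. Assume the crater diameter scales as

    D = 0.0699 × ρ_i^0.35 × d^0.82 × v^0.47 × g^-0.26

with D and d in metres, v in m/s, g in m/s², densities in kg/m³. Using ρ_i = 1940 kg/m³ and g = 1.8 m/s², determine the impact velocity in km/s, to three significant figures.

Rearranging for v: v = [D / (0.0699 · 1940^0.35 · 14200^0.82 · 1.8^-0.26)]^(1/0.47).
D = 158000 m.
1940^0.35 = 14.15
14200^0.82 = 2540
1.8^-0.26 = 0.8583
Denominator = 0.0699 × 14.15 × 2540 × 0.8583 = 2156
D / 2156 = 158000 / 2156 = 73.28
v = 73.28^(1/0.47) = 73.28^2.1277 = 9292 m/s

v ≈ 9.29 km/s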